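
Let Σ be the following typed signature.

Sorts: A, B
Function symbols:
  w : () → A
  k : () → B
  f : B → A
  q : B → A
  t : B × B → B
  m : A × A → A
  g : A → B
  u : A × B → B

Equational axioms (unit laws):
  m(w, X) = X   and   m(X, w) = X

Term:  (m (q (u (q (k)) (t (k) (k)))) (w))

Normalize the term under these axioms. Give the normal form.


normal form = (q (u (q (k)) (t (k) (k))))

1. (m (q (u (q (k)) (t (k) (k)))) (w))  →  (q (u (q (k)) (t (k) (k))))


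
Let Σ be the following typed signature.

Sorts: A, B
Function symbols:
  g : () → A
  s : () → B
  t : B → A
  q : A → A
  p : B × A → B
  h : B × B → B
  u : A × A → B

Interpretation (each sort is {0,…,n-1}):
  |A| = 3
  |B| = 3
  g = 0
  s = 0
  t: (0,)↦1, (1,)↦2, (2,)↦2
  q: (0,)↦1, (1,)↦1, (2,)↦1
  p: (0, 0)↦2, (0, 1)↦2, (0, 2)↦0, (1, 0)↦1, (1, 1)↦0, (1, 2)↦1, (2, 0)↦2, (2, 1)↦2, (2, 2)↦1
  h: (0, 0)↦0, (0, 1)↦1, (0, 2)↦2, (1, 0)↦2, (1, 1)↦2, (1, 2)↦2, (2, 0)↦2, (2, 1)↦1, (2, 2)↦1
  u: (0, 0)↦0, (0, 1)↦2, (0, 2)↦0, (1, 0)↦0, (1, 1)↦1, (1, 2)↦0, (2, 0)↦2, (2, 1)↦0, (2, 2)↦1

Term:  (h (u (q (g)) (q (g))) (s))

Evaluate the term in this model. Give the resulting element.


  g = 0
  (q (g)) = q(0,) = 1
  g = 0
  (q (g)) = q(0,) = 1
  (u (q (g)) (q (g))) = u(1, 1) = 1
  s = 0
  (h (u (q (g)) (q (g))) (s)) = h(1, 0) = 2

value = 2


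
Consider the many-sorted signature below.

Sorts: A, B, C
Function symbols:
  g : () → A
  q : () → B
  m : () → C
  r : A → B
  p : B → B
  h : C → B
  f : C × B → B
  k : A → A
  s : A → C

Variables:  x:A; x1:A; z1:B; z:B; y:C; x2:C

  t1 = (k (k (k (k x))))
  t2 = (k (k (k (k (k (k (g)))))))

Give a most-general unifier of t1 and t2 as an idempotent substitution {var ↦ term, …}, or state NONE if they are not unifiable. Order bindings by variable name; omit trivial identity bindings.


{x ↦ (k (k (g)))}


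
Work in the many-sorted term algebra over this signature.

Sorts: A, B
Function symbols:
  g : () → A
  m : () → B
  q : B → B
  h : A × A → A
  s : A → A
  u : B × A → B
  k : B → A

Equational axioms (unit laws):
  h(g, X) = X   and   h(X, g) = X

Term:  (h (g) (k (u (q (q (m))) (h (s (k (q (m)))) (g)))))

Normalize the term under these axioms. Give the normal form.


1. (h (g) (k (u (q (q (m))) (h (s (k (q (m)))) (g)))))  →  (k (u (q (q (m))) (h (s (k (q (m)))) (g))))
2. (k (u (q (q (m))) (h (s (k (q (m)))) (g))))  →  (k (u (q (q (m))) (s (k (q (m))))))

normal form = (k (u (q (q (m))) (s (k (q (m))))))


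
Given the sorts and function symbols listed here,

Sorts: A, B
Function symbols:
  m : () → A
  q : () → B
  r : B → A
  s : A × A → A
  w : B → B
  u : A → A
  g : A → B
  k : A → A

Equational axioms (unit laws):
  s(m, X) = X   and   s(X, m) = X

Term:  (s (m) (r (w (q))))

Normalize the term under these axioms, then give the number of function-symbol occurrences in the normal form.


size = 3

1. (s (m) (r (w (q))))  →  (r (w (q)))
normal form: (r (w (q)))


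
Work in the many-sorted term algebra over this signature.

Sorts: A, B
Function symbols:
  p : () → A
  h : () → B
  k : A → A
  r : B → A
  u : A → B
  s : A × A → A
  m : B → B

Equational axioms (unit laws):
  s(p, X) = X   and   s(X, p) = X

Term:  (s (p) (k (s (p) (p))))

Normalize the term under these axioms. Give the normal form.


normal form = (k (p))

1. (s (p) (k (s (p) (p))))  →  (k (s (p) (p)))
2. (k (s (p) (p)))  →  (k (p))


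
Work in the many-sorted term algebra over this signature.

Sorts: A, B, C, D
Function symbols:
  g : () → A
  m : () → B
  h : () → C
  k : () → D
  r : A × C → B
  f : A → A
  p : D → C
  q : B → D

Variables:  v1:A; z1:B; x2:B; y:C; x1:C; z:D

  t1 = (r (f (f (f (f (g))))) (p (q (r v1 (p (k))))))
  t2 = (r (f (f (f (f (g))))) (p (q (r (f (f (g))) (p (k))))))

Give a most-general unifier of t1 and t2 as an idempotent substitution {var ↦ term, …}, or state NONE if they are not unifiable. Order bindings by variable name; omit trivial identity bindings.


{v1 ↦ (f (f (g)))}


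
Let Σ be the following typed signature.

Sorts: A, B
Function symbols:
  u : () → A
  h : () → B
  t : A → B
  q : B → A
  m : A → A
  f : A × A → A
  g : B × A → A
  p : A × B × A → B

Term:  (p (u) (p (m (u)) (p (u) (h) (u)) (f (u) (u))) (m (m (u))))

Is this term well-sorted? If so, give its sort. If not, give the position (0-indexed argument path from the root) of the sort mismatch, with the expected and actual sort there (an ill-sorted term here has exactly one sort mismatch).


well-sorted; sort = B

  (u) : A
      (u) : A
    (m (u)) : A
      (u) : A
      (h) : B
      (u) : A
    (p (u) (h) (u)) : B
      (u) : A
      (u) : A
    (f (u) (u)) : A
  (p (m (u)) (p (u) (h) (u)) (f (u) (u))) : B
      (u) : A
    (m (u)) : A
  (m (m (u))) : A
(p (u) (p (m (u)) (p (u) (h) (u)) (f (u) (u))) (m (m (u)))) : B


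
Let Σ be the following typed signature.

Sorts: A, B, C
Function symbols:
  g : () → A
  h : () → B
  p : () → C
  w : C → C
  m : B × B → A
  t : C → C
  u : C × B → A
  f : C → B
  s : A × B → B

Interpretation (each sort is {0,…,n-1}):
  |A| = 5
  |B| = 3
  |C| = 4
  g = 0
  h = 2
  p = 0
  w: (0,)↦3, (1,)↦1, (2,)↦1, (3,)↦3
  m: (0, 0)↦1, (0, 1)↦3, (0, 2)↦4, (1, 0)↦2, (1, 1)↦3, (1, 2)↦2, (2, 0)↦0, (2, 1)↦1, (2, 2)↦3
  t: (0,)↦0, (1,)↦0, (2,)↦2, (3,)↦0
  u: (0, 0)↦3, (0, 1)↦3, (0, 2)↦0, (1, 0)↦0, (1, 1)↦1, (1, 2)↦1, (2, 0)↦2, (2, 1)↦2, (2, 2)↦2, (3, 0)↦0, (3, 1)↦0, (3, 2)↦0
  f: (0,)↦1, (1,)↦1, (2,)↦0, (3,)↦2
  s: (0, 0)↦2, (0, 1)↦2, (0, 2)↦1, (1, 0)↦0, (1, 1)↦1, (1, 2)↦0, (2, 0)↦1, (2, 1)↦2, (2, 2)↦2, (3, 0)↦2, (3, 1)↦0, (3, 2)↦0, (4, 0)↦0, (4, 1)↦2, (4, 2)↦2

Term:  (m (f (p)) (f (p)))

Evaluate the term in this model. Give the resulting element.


value = 3

  p = 0
  (f (p)) = f(0,) = 1
  p = 0
  (f (p)) = f(0,) = 1
  (m (f (p)) (f (p))) = m(1, 1) = 3


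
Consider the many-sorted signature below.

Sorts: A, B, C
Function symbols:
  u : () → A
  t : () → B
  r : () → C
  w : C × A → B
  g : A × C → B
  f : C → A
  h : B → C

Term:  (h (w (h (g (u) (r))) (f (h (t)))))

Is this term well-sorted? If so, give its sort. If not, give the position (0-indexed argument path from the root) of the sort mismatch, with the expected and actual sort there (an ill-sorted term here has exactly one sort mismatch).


well-sorted; sort = C

        (u) : A
        (r) : C
      (g (u) (r)) : B
    (h (g (u) (r))) : C
        (t) : B
      (h (t)) : C
    (f (h (t))) : A
  (w (h (g (u) (r))) (f (h (t)))) : B
(h (w (h (g (u) (r))) (f (h (t))))) : C


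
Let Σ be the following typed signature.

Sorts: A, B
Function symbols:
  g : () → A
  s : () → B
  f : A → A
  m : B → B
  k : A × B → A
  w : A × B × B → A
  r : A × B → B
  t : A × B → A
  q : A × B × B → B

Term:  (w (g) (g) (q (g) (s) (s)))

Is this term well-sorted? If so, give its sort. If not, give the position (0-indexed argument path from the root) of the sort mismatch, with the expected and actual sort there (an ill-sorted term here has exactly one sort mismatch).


  (g) : A
  (g) : A
    (g) : A
    (s) : B
    (s) : B
  (q (g) (s) (s)) : B
(w (g) (g) (q (g) (s) (s))) : ✗ arg 1 at [1] has sort A, expected B

ill-sorted at position [1]: expected B, got A


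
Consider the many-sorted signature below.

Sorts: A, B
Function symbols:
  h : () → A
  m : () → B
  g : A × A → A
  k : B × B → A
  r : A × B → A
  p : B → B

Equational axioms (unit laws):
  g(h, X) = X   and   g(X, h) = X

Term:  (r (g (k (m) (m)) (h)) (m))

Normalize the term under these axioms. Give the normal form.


1. (r (g (k (m) (m)) (h)) (m))  →  (r (k (m) (m)) (m))

normal form = (r (k (m) (m)) (m))


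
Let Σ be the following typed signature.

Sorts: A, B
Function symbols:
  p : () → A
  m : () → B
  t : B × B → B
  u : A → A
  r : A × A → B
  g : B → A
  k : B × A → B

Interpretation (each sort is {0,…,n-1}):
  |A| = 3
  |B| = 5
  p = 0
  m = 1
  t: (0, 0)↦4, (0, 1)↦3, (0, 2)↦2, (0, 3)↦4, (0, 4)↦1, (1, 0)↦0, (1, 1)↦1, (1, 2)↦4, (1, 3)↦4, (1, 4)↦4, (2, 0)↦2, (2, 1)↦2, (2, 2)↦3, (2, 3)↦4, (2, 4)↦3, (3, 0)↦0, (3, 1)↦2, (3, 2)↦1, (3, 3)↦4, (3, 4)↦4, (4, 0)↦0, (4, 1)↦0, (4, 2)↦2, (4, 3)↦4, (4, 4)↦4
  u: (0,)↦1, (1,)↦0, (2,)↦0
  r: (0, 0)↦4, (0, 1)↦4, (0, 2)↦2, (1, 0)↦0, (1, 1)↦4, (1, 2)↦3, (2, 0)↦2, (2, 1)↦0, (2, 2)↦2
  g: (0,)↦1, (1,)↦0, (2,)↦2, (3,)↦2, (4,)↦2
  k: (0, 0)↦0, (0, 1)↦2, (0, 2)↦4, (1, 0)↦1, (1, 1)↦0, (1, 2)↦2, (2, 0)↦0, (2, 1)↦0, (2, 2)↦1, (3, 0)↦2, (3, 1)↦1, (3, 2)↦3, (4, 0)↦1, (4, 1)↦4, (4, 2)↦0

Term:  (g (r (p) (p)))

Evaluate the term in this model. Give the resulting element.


  p = 0
  p = 0
  (r (p) (p)) = r(0, 0) = 4
  (g (r (p) (p))) = g(4,) = 2

value = 2


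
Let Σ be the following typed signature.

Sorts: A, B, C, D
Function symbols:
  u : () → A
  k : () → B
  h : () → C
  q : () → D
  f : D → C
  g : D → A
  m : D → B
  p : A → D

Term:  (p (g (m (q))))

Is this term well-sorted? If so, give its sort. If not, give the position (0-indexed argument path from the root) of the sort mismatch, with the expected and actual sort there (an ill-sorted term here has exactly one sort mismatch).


ill-sorted at position [0, 0]: expected D, got B

      (q) : D
    (m (q)) : B
  (g (m (q))) : ✗ arg 0 at [0, 0] has sort B, expected D


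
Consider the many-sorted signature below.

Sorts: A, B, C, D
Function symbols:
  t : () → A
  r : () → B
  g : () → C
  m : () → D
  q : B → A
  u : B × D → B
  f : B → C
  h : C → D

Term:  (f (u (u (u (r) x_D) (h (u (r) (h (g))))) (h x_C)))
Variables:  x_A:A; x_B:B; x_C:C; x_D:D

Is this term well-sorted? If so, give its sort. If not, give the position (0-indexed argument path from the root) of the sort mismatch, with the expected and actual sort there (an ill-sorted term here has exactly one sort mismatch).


        (r) : B
        x_D : D
      (u (r) x_D) : B
          (r) : B
            (g) : C
          (h (g)) : D
        (u (r) (h (g))) : B
      (h (u (r) (h (g)))) : ✗ arg 0 at [0, 0, 1, 0] has sort B, expected C
      x_C : C
    (h x_C) : D

ill-sorted at position [0, 0, 1, 0]: expected C, got B


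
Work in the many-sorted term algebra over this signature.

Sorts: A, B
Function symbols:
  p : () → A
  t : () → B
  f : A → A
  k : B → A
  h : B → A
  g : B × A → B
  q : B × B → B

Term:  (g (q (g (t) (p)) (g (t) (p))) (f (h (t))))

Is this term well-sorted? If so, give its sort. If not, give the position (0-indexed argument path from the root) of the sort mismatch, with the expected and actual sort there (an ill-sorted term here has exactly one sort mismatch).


      (t) : B
      (p) : A
    (g (t) (p)) : B
      (t) : B
      (p) : A
    (g (t) (p)) : B
  (q (g (t) (p)) (g (t) (p))) : B
      (t) : B
    (h (t)) : A
  (f (h (t))) : A
(g (q (g (t) (p)) (g (t) (p))) (f (h (t)))) : B

well-sorted; sort = B


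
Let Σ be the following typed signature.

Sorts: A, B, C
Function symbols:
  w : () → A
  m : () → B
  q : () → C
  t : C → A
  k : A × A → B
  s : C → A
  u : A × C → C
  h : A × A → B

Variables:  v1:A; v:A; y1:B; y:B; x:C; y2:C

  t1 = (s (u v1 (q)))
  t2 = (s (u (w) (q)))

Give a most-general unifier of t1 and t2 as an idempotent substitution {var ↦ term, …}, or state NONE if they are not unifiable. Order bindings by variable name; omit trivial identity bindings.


{v1 ↦ (w)}


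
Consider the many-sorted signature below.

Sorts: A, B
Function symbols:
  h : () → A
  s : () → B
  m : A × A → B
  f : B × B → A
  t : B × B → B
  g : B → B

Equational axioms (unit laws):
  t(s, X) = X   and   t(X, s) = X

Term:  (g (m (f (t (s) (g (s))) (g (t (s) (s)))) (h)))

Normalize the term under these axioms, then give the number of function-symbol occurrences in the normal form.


size = 8

1. (g (m (f (t (s) (g (s))) (g (t (s) (s)))) (h)))  →  (g (m (f (g (s)) (g (t (s) (s)))) (h)))
2. (g (m (f (g (s)) (g (t (s) (s)))) (h)))  →  (g (m (f (g (s)) (g (s))) (h)))
normal form: (g (m (f (g (s)) (g (s))) (h)))


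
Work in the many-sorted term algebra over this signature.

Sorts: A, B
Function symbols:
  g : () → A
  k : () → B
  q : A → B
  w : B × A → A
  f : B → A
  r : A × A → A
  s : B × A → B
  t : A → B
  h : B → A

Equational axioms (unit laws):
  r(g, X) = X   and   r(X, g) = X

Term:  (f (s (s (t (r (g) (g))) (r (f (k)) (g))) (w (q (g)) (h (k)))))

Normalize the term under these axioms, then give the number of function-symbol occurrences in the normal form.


size = 12

1. (f (s (s (t (r (g) (g))) (r (f (k)) (g))) (w (q (g)) (h (k)))))  →  (f (s (s (t (g)) (r (f (k)) (g))) (w (q (g)) (h (k)))))
2. (f (s (s (t (g)) (r (f (k)) (g))) (w (q (g)) (h (k)))))  →  (f (s (s (t (g)) (f (k))) (w (q (g)) (h (k)))))
normal form: (f (s (s (t (g)) (f (k))) (w (q (g)) (h (k)))))


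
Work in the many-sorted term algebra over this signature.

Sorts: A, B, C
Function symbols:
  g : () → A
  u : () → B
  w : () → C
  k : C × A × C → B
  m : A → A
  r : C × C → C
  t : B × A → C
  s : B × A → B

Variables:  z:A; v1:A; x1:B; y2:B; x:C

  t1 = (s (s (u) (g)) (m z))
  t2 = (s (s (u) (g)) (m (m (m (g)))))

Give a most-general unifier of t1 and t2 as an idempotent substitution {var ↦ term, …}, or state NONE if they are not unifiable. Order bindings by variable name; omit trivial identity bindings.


{z ↦ (m (m (g)))}


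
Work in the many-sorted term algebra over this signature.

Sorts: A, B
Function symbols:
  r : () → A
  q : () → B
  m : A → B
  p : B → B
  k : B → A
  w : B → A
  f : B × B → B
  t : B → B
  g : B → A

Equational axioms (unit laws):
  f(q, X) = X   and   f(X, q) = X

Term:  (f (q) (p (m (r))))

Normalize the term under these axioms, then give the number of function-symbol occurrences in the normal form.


1. (f (q) (p (m (r))))  →  (p (m (r)))
normal form: (p (m (r)))

size = 3


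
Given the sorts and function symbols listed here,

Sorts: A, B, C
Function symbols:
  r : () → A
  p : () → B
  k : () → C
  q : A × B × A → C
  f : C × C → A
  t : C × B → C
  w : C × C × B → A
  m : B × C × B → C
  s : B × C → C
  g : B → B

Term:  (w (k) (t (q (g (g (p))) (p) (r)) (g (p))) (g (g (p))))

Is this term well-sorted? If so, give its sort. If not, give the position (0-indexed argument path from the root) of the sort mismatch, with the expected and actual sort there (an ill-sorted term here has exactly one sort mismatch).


ill-sorted at position [1, 0, 0]: expected A, got B

  (k) : C
          (p) : B
        (g (p)) : B
      (g (g (p))) : B
      (p) : B
      (r) : A
    (q (g (g (p))) (p) (r)) : ✗ arg 0 at [1, 0, 0] has sort B, expected A
      (p) : B
    (g (p)) : B
      (p) : B
    (g (p)) : B
  (g (g (p))) : B


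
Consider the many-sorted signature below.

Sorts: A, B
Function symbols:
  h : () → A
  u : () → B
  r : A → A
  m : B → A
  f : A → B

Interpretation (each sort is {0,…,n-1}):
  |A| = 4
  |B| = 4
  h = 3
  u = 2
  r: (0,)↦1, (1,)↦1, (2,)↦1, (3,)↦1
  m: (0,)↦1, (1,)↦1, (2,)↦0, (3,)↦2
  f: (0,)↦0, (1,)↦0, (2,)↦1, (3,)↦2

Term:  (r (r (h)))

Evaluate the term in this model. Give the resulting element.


value = 1

  h = 3
  (r (h)) = r(3,) = 1
  (r (r (h))) = r(1,) = 1


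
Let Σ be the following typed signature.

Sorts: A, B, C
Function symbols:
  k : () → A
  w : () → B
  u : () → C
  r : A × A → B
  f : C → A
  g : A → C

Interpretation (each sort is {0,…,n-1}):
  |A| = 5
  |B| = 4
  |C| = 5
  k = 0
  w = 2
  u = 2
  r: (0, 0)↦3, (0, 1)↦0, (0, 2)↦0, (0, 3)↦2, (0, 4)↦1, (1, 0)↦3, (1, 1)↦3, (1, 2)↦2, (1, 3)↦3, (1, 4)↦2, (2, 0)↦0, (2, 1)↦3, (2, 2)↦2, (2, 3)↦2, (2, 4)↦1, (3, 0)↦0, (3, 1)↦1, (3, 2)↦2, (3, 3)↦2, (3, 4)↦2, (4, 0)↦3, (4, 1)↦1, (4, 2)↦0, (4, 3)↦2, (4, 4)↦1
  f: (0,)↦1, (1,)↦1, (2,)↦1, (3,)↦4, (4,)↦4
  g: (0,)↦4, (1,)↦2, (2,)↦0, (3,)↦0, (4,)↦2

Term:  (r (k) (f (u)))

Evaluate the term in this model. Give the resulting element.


  k = 0
  u = 2
  (f (u)) = f(2,) = 1
  (r (k) (f (u))) = r(0, 1) = 0

value = 0


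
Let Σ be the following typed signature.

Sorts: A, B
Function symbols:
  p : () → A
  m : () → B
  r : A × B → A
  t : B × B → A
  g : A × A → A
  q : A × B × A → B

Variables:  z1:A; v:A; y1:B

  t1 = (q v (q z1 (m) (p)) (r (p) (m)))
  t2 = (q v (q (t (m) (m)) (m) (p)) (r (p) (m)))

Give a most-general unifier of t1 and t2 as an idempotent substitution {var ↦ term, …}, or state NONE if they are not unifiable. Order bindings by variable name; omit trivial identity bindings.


{z1 ↦ (t (m) (m))}


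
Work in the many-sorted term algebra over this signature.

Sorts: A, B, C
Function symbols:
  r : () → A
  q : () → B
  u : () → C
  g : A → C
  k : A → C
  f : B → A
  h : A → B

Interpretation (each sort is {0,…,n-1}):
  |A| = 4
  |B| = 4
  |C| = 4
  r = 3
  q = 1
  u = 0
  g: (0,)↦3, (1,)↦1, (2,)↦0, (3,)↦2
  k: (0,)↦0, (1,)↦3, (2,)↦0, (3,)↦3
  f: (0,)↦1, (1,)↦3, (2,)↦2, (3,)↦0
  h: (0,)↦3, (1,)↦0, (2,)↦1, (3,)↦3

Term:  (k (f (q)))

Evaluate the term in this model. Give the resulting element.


value = 3

  q = 1
  (f (q)) = f(1,) = 3
  (k (f (q))) = k(3,) = 3


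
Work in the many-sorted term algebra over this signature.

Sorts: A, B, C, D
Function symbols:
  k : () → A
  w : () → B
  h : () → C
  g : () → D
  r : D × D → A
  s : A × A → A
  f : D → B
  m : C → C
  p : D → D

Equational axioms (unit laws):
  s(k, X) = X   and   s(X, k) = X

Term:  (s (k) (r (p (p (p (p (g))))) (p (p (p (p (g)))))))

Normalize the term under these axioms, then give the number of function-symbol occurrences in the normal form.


1. (s (k) (r (p (p (p (p (g))))) (p (p (p (p (g)))))))  →  (r (p (p (p (p (g))))) (p (p (p (p (g))))))
normal form: (r (p (p (p (p (g))))) (p (p (p (p (g))))))

size = 11


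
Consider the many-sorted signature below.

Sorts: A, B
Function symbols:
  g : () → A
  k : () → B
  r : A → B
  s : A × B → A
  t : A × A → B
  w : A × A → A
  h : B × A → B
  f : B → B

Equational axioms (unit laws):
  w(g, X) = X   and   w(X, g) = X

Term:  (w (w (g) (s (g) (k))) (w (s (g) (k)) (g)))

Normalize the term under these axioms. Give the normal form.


1. (w (w (g) (s (g) (k))) (w (s (g) (k)) (g)))  →  (w (s (g) (k)) (w (s (g) (k)) (g)))
2. (w (s (g) (k)) (w (s (g) (k)) (g)))  →  (w (s (g) (k)) (s (g) (k)))

normal form = (w (s (g) (k)) (s (g) (k)))


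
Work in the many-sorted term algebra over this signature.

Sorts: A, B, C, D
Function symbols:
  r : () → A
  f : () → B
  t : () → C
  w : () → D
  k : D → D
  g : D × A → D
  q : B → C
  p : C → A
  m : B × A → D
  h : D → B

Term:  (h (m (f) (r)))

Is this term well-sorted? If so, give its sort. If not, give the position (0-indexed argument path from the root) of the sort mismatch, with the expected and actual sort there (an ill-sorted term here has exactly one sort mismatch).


    (f) : B
    (r) : A
  (m (f) (r)) : D
(h (m (f) (r))) : B

well-sorted; sort = B


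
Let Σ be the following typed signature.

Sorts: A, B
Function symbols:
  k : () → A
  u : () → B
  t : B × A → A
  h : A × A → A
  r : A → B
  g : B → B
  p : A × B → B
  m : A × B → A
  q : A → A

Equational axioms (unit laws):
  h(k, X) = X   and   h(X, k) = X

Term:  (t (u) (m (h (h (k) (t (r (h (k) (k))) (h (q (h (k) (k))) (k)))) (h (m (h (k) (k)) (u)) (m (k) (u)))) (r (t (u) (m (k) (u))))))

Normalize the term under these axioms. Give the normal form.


normal form = (t (u) (m (h (t (r (k)) (q (k))) (h (m (k) (u)) (m (k) (u)))) (r (t (u) (m (k) (u))))))

1. (t (u) (m (h (h (k) (t (r (h (k) (k))) (h (q (h (k) (k))) (k)))) (h (m (h (k) (k)) (u)) (m (k) (u)))) (r (t (u) (m (k) (u))))))  →  (t (u) (m (h (t (r (h (k) (k))) (h (q (h (k) (k))) (k))) (h (m (h (k) (k)) (u)) (m (k) (u)))) (r (t (u) (m (k) (u))))))
2. (t (u) (m (h (t (r (h (k) (k))) (h (q (h (k) (k))) (k))) (h (m (h (k) (k)) (u)) (m (k) (u)))) (r (t (u) (m (k) (u))))))  →  (t (u) (m (h (t (r (k)) (h (q (h (k) (k))) (k))) (h (m (h (k) (k)) (u)) (m (k) (u)))) (r (t (u) (m (k) (u))))))
3. (t (u) (m (h (t (r (k)) (h (q (h (k) (k))) (k))) (h (m (h (k) (k)) (u)) (m (k) (u)))) (r (t (u) (m (k) (u))))))  →  (t (u) (m (h (t (r (k)) (q (h (k) (k)))) (h (m (h (k) (k)) (u)) (m (k) (u)))) (r (t (u) (m (k) (u))))))
4. (t (u) (m (h (t (r (k)) (q (h (k) (k)))) (h (m (h (k) (k)) (u)) (m (k) (u)))) (r (t (u) (m (k) (u))))))  →  (t (u) (m (h (t (r (k)) (q (k))) (h (m (h (k) (k)) (u)) (m (k) (u)))) (r (t (u) (m (k) (u))))))
5. (t (u) (m (h (t (r (k)) (q (k))) (h (m (h (k) (k)) (u)) (m (k) (u)))) (r (t (u) (m (k) (u))))))  →  (t (u) (m (h (t (r (k)) (q (k))) (h (m (k) (u)) (m (k) (u)))) (r (t (u) (m (k) (u))))))


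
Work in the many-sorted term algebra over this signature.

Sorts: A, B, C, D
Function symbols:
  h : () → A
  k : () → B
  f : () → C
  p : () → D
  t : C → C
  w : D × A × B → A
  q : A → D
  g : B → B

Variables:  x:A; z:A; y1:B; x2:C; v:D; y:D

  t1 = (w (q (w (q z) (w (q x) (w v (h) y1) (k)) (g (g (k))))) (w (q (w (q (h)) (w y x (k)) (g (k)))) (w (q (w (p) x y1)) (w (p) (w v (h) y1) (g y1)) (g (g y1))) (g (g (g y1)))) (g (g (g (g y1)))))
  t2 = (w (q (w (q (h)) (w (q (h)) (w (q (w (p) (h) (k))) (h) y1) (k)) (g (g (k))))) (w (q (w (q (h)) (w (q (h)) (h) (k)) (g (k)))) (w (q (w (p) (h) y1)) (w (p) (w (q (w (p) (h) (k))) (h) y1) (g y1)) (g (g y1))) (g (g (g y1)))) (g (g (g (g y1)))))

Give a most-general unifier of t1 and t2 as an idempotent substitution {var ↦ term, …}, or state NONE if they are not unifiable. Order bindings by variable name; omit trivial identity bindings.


{v ↦ (q (w (p) (h) (k))), x ↦ (h), y ↦ (q (h)), z ↦ (h)}


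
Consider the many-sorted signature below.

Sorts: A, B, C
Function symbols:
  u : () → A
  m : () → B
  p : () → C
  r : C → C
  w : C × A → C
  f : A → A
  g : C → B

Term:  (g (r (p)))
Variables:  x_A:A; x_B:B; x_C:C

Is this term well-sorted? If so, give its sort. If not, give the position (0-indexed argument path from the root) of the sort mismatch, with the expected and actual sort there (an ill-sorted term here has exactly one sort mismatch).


well-sorted; sort = B

    (p) : C
  (r (p)) : C
(g (r (p))) : B


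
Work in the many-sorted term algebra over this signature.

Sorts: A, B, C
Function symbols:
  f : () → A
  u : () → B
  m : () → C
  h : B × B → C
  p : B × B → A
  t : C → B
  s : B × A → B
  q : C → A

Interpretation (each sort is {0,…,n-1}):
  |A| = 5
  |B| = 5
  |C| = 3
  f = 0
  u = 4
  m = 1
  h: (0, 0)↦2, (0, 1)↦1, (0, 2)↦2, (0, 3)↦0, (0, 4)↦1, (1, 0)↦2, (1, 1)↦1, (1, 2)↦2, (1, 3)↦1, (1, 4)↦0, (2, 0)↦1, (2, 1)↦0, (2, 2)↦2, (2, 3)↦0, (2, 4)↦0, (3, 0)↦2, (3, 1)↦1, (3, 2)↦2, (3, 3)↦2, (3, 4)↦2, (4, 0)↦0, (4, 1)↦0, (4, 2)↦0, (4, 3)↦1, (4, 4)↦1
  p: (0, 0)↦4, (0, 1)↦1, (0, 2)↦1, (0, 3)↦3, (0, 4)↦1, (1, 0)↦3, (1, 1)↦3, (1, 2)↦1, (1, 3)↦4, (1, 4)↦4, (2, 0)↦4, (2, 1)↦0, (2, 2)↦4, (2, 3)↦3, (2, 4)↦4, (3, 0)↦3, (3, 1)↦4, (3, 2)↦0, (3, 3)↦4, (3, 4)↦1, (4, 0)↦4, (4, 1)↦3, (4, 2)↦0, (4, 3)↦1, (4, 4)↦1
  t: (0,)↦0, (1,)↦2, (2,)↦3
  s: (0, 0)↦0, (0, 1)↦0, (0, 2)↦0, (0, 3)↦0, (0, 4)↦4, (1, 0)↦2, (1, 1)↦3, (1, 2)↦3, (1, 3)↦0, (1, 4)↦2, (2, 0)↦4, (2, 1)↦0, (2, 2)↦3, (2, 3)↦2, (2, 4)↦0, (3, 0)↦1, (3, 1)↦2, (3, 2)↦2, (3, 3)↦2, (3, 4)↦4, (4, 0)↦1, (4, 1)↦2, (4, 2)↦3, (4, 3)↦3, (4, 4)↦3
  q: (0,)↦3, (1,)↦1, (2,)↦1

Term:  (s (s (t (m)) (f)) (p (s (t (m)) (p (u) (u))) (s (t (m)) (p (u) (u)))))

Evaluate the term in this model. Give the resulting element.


  m = 1
  (t (m)) = t(1,) = 2
  f = 0
  (s (t (m)) (f)) = s(2, 0) = 4
  m = 1
  (t (m)) = t(1,) = 2
  u = 4
  u = 4
  (p (u) (u)) = p(4, 4) = 1
  (s (t (m)) (p (u) (u))) = s(2, 1) = 0
  m = 1
  (t (m)) = t(1,) = 2
  u = 4
  u = 4
  (p (u) (u)) = p(4, 4) = 1
  (s (t (m)) (p (u) (u))) = s(2, 1) = 0
  (p (s (t (m)) (p (u) (u))) (s (t (m)) (p (u) (u)))) = p(0, 0) = 4
  (s (s (t (m)) (f)) (p (s (t (m)) (p (u) (u))) (s (t (m)) (p (u) (u))))) = s(4, 4) = 3

value = 3


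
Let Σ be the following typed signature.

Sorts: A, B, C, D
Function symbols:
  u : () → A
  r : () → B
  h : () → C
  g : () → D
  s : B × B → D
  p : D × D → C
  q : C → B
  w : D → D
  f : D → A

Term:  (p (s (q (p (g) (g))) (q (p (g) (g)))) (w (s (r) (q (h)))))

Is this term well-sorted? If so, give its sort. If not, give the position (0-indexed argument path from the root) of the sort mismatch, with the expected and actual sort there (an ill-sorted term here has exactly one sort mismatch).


well-sorted; sort = C

        (g) : D
        (g) : D
      (p (g) (g)) : C
    (q (p (g) (g))) : B
        (g) : D
        (g) : D
      (p (g) (g)) : C
    (q (p (g) (g))) : B
  (s (q (p (g) (g))) (q (p (g) (g)))) : D
      (r) : B
        (h) : C
      (q (h)) : B
    (s (r) (q (h))) : D
  (w (s (r) (q (h)))) : D
(p (s (q (p (g) (g))) (q (p (g) (g)))) (w (s (r) (q (h))))) : C


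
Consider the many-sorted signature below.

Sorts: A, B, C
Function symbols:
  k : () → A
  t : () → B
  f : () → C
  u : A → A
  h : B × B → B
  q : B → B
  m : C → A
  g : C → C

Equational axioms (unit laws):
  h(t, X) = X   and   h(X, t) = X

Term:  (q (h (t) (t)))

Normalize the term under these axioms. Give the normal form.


1. (q (h (t) (t)))  →  (q (t))

normal form = (q (t))


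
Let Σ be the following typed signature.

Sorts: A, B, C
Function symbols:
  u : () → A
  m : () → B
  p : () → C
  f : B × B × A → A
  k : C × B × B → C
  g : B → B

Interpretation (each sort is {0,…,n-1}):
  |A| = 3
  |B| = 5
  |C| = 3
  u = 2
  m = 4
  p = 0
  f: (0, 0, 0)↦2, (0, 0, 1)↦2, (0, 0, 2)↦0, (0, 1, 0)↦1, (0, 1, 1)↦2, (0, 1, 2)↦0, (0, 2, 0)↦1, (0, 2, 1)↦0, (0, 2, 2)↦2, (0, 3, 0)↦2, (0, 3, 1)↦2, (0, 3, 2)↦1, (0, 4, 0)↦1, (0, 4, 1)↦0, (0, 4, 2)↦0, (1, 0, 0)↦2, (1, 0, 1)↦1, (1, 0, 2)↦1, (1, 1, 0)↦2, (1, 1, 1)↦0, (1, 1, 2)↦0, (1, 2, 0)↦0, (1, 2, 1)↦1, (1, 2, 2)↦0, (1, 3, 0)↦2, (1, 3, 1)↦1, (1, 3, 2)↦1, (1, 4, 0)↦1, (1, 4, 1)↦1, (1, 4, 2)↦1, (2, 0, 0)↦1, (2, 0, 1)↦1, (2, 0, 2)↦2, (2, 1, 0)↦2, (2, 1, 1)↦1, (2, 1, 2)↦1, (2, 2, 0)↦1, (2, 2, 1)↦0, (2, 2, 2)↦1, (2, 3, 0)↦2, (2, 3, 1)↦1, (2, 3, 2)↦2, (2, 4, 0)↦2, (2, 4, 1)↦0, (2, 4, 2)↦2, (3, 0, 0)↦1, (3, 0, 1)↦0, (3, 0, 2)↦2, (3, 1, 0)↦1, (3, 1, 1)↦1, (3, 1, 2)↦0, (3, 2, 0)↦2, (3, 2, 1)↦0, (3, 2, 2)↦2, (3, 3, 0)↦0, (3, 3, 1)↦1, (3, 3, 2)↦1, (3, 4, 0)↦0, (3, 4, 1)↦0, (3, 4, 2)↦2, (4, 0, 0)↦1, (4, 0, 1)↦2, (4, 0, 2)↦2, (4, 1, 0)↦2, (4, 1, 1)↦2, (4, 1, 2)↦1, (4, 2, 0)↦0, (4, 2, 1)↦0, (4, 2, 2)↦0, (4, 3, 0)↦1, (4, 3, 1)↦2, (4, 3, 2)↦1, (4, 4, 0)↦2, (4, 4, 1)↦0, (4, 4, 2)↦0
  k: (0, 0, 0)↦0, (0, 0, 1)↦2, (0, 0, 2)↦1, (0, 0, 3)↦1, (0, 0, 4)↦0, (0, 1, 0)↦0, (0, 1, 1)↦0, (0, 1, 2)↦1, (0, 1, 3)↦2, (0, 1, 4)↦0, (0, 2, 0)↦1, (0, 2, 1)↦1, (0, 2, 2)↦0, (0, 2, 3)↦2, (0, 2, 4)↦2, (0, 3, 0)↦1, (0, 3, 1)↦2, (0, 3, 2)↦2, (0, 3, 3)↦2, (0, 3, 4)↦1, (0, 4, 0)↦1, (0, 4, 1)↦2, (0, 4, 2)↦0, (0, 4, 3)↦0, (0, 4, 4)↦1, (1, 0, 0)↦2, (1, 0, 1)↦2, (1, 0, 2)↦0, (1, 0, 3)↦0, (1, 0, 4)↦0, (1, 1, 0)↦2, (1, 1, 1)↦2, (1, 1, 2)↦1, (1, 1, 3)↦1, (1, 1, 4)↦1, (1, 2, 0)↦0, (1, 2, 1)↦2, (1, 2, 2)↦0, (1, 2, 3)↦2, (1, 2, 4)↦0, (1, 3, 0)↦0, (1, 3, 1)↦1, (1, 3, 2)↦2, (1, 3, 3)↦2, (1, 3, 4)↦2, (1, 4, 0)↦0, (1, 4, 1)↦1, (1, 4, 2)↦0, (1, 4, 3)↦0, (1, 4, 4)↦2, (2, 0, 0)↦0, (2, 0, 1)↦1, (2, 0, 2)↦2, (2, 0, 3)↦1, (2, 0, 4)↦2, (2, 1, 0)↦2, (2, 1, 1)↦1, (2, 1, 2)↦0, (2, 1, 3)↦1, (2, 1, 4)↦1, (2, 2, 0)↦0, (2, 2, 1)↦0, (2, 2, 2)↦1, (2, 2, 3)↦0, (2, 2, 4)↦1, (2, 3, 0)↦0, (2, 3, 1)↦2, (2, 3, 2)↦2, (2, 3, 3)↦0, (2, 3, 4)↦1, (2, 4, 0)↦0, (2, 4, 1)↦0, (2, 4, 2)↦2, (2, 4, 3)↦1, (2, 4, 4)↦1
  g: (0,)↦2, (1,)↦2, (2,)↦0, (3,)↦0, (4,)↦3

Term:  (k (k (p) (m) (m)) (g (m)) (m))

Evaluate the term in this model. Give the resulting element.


value = 2

  p = 0
  m = 4
  m = 4
  (k (p) (m) (m)) = k(0, 4, 4) = 1
  m = 4
  (g (m)) = g(4,) = 3
  m = 4
  (k (k (p) (m) (m)) (g (m)) (m)) = k(1, 3, 4) = 2


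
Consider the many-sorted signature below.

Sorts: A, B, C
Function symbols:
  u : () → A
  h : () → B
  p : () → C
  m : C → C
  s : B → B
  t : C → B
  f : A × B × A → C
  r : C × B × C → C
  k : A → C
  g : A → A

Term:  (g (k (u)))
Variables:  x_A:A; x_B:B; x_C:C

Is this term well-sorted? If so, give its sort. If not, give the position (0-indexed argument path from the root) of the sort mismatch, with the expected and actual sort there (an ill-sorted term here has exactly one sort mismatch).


    (u) : A
  (k (u)) : C
(g (k (u))) : ✗ arg 0 at [0] has sort C, expected A

ill-sorted at position [0]: expected A, got C


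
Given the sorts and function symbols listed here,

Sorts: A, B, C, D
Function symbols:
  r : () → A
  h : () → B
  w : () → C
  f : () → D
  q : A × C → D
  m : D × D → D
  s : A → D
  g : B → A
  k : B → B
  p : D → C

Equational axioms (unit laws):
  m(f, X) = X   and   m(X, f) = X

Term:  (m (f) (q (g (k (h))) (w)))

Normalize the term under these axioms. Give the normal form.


1. (m (f) (q (g (k (h))) (w)))  →  (q (g (k (h))) (w))

normal form = (q (g (k (h))) (w))


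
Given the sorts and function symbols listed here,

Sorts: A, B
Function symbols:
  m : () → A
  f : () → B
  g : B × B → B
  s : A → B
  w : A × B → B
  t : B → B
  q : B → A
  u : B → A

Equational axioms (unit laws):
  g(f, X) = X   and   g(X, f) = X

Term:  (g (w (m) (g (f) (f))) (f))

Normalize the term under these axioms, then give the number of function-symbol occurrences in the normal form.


1. (g (w (m) (g (f) (f))) (f))  →  (w (m) (g (f) (f)))
2. (w (m) (g (f) (f)))  →  (w (m) (f))
normal form: (w (m) (f))

size = 3


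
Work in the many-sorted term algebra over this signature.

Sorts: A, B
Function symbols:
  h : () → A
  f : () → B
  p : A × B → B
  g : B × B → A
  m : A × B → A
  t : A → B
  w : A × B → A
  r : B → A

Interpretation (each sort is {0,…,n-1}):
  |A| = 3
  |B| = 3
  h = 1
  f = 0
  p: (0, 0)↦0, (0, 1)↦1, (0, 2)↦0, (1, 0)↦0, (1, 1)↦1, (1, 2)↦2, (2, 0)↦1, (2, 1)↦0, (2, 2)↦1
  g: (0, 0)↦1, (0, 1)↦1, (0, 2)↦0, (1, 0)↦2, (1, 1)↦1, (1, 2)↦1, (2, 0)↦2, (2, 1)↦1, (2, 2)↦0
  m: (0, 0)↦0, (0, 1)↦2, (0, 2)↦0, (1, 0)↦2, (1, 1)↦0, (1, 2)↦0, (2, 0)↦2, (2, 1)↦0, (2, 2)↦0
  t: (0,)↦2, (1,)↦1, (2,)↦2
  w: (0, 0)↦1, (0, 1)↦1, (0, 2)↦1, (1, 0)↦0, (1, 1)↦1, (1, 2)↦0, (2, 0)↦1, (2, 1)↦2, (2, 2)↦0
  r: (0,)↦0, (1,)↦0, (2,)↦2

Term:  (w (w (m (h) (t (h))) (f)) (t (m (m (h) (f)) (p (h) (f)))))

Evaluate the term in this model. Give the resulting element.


value = 0

  h = 1
  h = 1
  (t (h)) = t(1,) = 1
  (m (h) (t (h))) = m(1, 1) = 0
  f = 0
  (w (m (h) (t (h))) (f)) = w(0, 0) = 1
  h = 1
  f = 0
  (m (h) (f)) = m(1, 0) = 2
  h = 1
  f = 0
  (p (h) (f)) = p(1, 0) = 0
  (m (m (h) (f)) (p (h) (f))) = m(2, 0) = 2
  (t (m (m (h) (f)) (p (h) (f)))) = t(2,) = 2
  (w (w (m (h) (t (h))) (f)) (t (m (m (h) (f)) (p (h) (f))))) = w(1, 2) = 0


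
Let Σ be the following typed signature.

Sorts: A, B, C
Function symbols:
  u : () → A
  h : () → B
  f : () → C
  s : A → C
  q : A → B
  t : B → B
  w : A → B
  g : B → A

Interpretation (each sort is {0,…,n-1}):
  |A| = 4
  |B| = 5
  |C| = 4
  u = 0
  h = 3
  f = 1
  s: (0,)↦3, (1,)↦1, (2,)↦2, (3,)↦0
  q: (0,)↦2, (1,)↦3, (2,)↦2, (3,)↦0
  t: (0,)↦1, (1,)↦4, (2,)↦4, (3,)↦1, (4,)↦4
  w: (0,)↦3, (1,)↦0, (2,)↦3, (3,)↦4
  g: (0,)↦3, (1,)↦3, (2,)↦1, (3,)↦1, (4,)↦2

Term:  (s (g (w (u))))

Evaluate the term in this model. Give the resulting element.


value = 1

  u = 0
  (w (u)) = w(0,) = 3
  (g (w (u))) = g(3,) = 1
  (s (g (w (u)))) = s(1,) = 1


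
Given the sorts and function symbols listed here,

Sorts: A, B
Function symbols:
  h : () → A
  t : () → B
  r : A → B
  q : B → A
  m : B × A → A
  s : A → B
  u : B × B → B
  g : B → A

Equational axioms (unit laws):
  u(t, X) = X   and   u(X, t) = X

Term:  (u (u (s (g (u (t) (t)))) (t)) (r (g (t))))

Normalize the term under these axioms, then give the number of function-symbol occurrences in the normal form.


size = 7

1. (u (u (s (g (u (t) (t)))) (t)) (r (g (t))))  →  (u (s (g (u (t) (t)))) (r (g (t))))
2. (u (s (g (u (t) (t)))) (r (g (t))))  →  (u (s (g (t))) (r (g (t))))
normal form: (u (s (g (t))) (r (g (t))))


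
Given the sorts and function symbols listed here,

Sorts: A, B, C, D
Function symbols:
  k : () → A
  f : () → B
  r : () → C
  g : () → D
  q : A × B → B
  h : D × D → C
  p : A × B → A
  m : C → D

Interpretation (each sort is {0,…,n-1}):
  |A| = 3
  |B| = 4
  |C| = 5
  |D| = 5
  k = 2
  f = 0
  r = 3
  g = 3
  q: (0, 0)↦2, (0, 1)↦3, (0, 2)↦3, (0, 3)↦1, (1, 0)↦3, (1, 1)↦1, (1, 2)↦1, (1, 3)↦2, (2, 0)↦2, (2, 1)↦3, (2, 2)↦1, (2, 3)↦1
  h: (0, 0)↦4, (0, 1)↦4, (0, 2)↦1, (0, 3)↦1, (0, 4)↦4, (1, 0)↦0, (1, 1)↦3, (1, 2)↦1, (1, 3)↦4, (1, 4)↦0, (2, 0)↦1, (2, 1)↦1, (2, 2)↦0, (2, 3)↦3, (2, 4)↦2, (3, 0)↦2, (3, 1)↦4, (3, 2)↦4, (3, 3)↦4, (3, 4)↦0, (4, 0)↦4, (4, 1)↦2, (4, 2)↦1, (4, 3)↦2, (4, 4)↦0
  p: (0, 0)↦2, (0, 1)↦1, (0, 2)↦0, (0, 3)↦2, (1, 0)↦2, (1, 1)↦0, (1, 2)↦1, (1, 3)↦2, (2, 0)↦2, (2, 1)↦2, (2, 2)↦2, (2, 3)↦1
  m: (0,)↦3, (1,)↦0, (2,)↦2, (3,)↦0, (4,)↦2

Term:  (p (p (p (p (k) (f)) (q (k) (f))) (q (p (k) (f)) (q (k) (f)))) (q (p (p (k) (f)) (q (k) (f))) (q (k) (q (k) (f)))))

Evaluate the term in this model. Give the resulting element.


  k = 2
  f = 0
  (p (k) (f)) = p(2, 0) = 2
  k = 2
  f = 0
  (q (k) (f)) = q(2, 0) = 2
  (p (p (k) (f)) (q (k) (f))) = p(2, 2) = 2
  k = 2
  f = 0
  (p (k) (f)) = p(2, 0) = 2
  k = 2
  f = 0
  (q (k) (f)) = q(2, 0) = 2
  (q (p (k) (f)) (q (k) (f))) = q(2, 2) = 1
  (p (p (p (k) (f)) (q (k) (f))) (q (p (k) (f)) (q (k) (f)))) = p(2, 1) = 2
  k = 2
  f = 0
  (p (k) (f)) = p(2, 0) = 2
  k = 2
  f = 0
  (q (k) (f)) = q(2, 0) = 2
  (p (p (k) (f)) (q (k) (f))) = p(2, 2) = 2
  k = 2
  k = 2
  f = 0
  (q (k) (f)) = q(2, 0) = 2
  (q (k) (q (k) (f))) = q(2, 2) = 1
  (q (p (p (k) (f)) (q (k) (f))) (q (k) (q (k) (f)))) = q(2, 1) = 3
  (p (p (p (p (k) (f)) (q (k) (f))) (q (p (k) (f)) (q (k) (f)))) (q (p (p (k) (f)) (q (k) (f))) (q (k) (q (k) (f))))) = p(2, 3) = 1

value = 1


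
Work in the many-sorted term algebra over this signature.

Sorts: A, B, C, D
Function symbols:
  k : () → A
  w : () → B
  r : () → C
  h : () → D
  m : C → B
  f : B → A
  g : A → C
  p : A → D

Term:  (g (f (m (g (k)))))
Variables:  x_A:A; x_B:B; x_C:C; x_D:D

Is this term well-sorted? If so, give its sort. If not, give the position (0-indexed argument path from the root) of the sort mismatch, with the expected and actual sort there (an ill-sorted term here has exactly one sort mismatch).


well-sorted; sort = C

        (k) : A
      (g (k)) : C
    (m (g (k))) : B
  (f (m (g (k)))) : A
(g (f (m (g (k))))) : C


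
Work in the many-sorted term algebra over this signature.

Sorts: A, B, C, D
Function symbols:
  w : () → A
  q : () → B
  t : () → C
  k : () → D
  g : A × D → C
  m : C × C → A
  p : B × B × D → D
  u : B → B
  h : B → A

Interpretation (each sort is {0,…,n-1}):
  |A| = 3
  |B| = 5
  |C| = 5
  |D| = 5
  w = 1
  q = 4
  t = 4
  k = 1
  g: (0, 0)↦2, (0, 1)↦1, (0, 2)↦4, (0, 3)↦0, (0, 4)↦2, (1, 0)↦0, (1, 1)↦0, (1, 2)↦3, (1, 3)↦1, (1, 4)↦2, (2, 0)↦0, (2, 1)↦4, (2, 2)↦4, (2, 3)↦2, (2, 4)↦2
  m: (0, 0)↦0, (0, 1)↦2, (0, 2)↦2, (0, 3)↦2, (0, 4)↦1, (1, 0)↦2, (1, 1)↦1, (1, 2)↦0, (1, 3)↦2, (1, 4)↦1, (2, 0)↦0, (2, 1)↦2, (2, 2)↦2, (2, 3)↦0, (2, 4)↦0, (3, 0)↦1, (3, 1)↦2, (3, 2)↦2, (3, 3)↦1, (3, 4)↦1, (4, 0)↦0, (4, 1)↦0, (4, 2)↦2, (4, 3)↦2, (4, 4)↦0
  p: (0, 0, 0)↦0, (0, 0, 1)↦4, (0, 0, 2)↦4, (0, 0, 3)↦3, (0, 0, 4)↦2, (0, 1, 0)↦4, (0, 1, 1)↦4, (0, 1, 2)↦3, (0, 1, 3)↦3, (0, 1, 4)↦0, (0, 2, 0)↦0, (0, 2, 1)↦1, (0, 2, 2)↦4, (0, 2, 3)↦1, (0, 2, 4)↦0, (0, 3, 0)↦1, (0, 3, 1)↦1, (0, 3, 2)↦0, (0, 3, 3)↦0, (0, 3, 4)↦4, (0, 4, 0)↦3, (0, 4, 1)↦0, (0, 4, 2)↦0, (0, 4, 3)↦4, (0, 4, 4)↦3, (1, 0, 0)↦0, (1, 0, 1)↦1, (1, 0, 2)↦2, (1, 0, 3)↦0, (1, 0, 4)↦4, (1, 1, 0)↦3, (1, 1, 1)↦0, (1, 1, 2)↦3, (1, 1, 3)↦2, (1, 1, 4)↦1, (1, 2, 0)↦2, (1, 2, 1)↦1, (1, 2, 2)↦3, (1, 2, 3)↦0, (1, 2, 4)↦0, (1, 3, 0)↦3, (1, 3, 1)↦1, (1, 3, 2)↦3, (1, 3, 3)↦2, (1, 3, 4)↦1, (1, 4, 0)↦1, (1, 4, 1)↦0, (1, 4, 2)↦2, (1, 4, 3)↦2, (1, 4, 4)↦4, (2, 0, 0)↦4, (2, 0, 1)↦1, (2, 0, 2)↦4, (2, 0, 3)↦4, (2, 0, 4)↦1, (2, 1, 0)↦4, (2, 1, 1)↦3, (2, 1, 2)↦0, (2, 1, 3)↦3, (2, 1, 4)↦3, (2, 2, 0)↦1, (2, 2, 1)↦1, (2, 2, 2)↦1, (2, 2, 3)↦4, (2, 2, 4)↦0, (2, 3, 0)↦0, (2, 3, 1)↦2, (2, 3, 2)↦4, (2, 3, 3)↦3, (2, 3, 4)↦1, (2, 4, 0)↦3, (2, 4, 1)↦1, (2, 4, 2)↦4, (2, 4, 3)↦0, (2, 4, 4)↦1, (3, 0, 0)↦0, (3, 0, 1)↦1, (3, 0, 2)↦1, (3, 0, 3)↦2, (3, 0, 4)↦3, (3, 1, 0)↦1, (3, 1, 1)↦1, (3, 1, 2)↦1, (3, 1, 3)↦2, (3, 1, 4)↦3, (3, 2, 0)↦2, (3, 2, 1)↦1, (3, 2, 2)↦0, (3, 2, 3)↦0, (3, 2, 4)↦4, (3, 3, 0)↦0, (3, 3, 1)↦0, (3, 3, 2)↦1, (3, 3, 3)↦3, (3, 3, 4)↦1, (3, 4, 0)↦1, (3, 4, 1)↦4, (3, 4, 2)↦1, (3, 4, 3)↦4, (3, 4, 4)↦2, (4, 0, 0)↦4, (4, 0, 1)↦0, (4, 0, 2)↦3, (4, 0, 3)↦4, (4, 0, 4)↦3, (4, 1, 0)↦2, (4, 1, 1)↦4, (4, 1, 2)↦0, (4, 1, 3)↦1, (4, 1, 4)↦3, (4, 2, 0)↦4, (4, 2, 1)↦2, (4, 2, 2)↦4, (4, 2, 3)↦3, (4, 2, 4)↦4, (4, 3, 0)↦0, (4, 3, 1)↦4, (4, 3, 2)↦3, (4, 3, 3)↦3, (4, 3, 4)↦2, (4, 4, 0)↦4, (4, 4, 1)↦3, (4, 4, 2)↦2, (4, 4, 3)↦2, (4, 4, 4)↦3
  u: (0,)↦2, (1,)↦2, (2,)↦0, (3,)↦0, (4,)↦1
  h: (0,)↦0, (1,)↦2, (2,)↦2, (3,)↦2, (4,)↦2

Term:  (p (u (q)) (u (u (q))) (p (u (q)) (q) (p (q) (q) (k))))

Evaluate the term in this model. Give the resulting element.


value = 3

  q = 4
  (u (q)) = u(4,) = 1
  q = 4
  (u (q)) = u(4,) = 1
  (u (u (q))) = u(1,) = 2
  q = 4
  (u (q)) = u(4,) = 1
  q = 4
  q = 4
  q = 4
  k = 1
  (p (q) (q) (k)) = p(4, 4, 1) = 3
  (p (u (q)) (q) (p (q) (q) (k))) = p(1, 4, 3) = 2
  (p (u (q)) (u (u (q))) (p (u (q)) (q) (p (q) (q) (k)))) = p(1, 2, 2) = 3


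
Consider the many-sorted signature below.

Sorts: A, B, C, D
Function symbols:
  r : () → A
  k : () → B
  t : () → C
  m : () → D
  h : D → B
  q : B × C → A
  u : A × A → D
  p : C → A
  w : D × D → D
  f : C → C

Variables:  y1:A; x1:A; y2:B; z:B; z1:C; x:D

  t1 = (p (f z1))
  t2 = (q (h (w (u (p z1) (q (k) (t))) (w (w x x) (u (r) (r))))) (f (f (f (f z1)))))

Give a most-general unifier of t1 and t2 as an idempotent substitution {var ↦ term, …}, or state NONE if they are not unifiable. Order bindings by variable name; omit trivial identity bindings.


head clash or occurs-check failure — not unifiable

NONE (not unifiable)


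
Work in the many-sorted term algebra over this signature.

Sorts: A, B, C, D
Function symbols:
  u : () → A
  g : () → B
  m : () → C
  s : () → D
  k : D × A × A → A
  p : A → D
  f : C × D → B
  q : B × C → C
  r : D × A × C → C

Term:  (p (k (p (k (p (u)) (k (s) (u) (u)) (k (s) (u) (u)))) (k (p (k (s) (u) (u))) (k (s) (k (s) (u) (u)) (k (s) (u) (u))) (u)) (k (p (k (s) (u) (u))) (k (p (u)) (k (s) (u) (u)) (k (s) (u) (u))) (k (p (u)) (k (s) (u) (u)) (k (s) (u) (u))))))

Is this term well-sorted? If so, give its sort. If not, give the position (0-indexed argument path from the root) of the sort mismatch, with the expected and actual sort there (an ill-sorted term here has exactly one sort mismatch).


well-sorted; sort = D

          (u) : A
        (p (u)) : D
          (s) : D
          (u) : A
          (u) : A
        (k (s) (u) (u)) : A
          (s) : D
          (u) : A
          (u) : A
        (k (s) (u) (u)) : A
      (k (p (u)) (k (s) (u) (u)) (k (s) (u) (u))) : A
    (p (k (p (u)) (k (s) (u) (u)) (k (s) (u) (u)))) : D
          (s) : D
          (u) : A
          (u) : A
        (k (s) (u) (u)) : A
      (p (k (s) (u) (u))) : D
        (s) : D
          (s) : D
          (u) : A
          (u) : A
        (k (s) (u) (u)) : A
          (s) : D
          (u) : A
          (u) : A
        (k (s) (u) (u)) : A
      (k (s) (k (s) (u) (u)) (k (s) (u) (u))) : A
      (u) : A
    (k (p (k (s) (u) (u))) (k (s) (k (s) (u) (u)) (k (s) (u) (u))) (u)) : A
          (s) : D
          (u) : A
          (u) : A
        (k (s) (u) (u)) : A
      (p (k (s) (u) (u))) : D
          (u) : A
        (p (u)) : D
          (s) : D
          (u) : A
          (u) : A
        (k (s) (u) (u)) : A
          (s) : D
          (u) : A
          (u) : A
        (k (s) (u) (u)) : A
      (k (p (u)) (k (s) (u) (u)) (k (s) (u) (u))) : A
          (u) : A
        (p (u)) : D
          (s) : D
          (u) : A
          (u) : A
        (k (s) (u) (u)) : A
          (s) : D
          (u) : A
          (u) : A
        (k (s) (u) (u)) : A
      (k (p (u)) (k (s) (u) (u)) (k (s) (u) (u))) : A
    (k (p (k (s) (u) (u))) (k (p (u)) (k (s) (u) (u)) (k (s) (u) (u))) (k (p (u)) (k (s) (u) (u)) (k (s) (u) (u)))) : A
  (k (p (k (p (u)) (k (s) (u) (u)) (k (s) (u) (u)))) (k (p (k (s) (u) (u))) (k (s) (k (s) (u) (u)) (k (s) (u) (u))) (u)) (k (p (k (s) (u) (u))) (k (p (u)) (k (s) (u) (u)) (k (s) (u) (u))) (k (p (u)) (k (s) (u) (u)) (k (s) (u) (u))))) : A
(p (k (p (k (p (u)) (k (s) (u) (u)) (k (s) (u) (u)))) (k (p (k (s) (u) (u))) (k (s) (k (s) (u) (u)) (k (s) (u) (u))) (u)) (k (p (k (s) (u) (u))) (k (p (u)) (k (s) (u) (u)) (k (s) (u) (u))) (k (p (u)) (k (s) (u) (u)) (k (s) (u) (u)))))) : D
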